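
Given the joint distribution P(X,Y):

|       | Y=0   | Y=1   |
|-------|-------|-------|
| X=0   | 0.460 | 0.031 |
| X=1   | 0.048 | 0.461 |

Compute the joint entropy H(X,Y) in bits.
1.3960 bits

H(X,Y) = -Σ_{x,y} P(x,y) log₂ P(x,y). Per-cell terms -P(x,y)·log₂P(x,y):
  X=0: 0.5153, 0.1554
  X=1: 0.2103, 0.5150
Sum of the 4 terms: H(X,Y) = 1.3960 bits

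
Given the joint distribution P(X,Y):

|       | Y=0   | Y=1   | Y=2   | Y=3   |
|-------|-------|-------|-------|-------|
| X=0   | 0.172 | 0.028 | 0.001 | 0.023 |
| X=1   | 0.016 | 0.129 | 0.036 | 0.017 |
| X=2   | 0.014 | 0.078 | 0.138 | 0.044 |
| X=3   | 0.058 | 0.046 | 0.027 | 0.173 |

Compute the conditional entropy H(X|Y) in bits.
1.4628 bits

H(X|Y) = H(X,Y) - H(Y)

H(X,Y) = -Σ_{x,y} P(x,y) log₂ P(x,y). Per-cell terms -P(x,y)·log₂P(x,y):
  X=0: 0.43680, 0.14444, 0.00997, 0.12517
  X=1: 0.09545, 0.38114, 0.17265, 0.09993
  X=2: 0.08622, 0.28707, 0.39430, 0.19828
  X=3: 0.23825, 0.20434, 0.14069, 0.43789
Sum of the 16 terms: H(X,Y) = 3.4526 bits

Marginal of Y (column sums):
  P(Y=0) = 0.172 + 0.016 + 0.014 + 0.058 = 0.260
  P(Y=1) = 0.028 + 0.129 + 0.078 + 0.046 = 0.281
  P(Y=2) = 0.001 + 0.036 + 0.138 + 0.027 = 0.202
  P(Y=3) = 0.023 + 0.017 + 0.044 + 0.173 = 0.257
H(Y) = -[0.260·log₂(0.260) + 0.281·log₂(0.281) + 0.202·log₂(0.202) + 0.257·log₂(0.257)]
  = 0.50529 + 0.51461 + 0.46613 + 0.50376 = 1.9898 bits

H(X|Y) = H(X,Y) - H(Y) = 3.4526 - 1.9898 = 1.4628 bits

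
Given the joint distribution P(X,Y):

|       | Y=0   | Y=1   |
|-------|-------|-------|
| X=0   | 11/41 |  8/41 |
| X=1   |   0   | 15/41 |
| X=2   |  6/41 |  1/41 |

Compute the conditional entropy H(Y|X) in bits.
0.5561 bits

H(Y|X) = H(X,Y) - H(X)

H(X,Y) = -Σ_{x,y} P(x,y) log₂ P(x,y). Per-cell terms -P(x,y)·log₂P(x,y):
  X=0: 0.5093, 0.4600
  X=1: 0.0000, 0.5307
  X=2: 0.4057, 0.1307
  (cells with P = 0 contribute 0)
Sum of the 6 terms: H(X,Y) = 2.0364 bits

Marginal of X (row sums):
  P(X=0) = 11/41 + 8/41 = 19/41
  P(X=1) = 0 + 15/41 = 15/41
  P(X=2) = 6/41 + 1/41 = 7/41
H(X) = -[(19/41)·log₂(19/41) + (15/41)·log₂(15/41) + (7/41)·log₂(7/41)]
  = 0.5142 + 0.5307 + 0.4354 = 1.4803 bits

H(Y|X) = H(X,Y) - H(X) = 2.0364 - 1.4803 = 0.5561 bits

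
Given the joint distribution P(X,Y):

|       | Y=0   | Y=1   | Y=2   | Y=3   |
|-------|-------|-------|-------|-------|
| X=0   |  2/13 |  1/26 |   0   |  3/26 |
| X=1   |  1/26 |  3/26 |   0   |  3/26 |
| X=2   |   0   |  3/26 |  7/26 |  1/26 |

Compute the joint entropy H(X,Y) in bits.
2.9054 bits

H(X,Y) = -Σ_{x,y} P(x,y) log₂ P(x,y). Per-cell terms -P(x,y)·log₂P(x,y):
  X=0: 0.41545, 0.18079, 0.00000, 0.35948
  X=1: 0.18079, 0.35948, 0.00000, 0.35948
  X=2: 0.00000, 0.35948, 0.50968, 0.18079
  (cells with P = 0 contribute 0)
Sum of the 12 terms: H(X,Y) = 2.9054 bits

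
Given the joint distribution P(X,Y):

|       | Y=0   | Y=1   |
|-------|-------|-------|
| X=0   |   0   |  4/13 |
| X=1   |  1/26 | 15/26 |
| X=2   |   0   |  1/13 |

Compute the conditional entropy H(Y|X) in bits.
0.2076 bits

H(Y|X) = H(X,Y) - H(X)

H(X,Y) = -Σ_{x,y} P(x,y) log₂ P(x,y). Per-cell terms -P(x,y)·log₂P(x,y):
  X=0: 0.00000, 0.52321
  X=1: 0.18079, 0.45782
  X=2: 0.00000, 0.28465
  (cells with P = 0 contribute 0)
Sum of the 6 terms: H(X,Y) = 1.4465 bits

Marginal of X (row sums):
  P(X=0) = 0 + 4/13 = 4/13
  P(X=1) = 1/26 + 15/26 = 8/13
  P(X=2) = 0 + 1/13 = 1/13
H(X) = -[(4/13)·log₂(4/13) + (8/13)·log₂(8/13) + (1/13)·log₂(1/13)]
  = 0.52321 + 0.43104 + 0.28465 = 1.2389 bits

H(Y|X) = H(X,Y) - H(X) = 1.4465 - 1.2389 = 0.2076 bits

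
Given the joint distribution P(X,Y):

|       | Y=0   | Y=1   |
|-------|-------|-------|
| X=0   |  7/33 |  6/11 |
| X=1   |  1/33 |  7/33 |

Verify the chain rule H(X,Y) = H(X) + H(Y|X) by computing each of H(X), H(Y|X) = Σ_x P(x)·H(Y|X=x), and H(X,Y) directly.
H(X) = 0.7990 bits, H(Y|X) = 0.7798 bits, H(X,Y) = 1.5789 bits

Marginal of X (row sums):
  P(X=0) = 7/33 + 6/11 = 25/33
  P(X=1) = 1/33 + 7/33 = 8/33
H(X) = -[(25/33)·log₂(25/33) + (8/33)·log₂(8/33)]
  = 0.303438 + 0.495611 = 0.7990 bits

H(Y|X) = Σ_x P(x)·H(Y|X=x):
  X=0: P(X=0) = 25/33, P(Y|X=0) = (7/25, 18/25) → H(Y|X=0) = 0.855451
  X=1: P(X=1) = 8/33, P(Y|X=1) = (1/8, 7/8) → H(Y|X=1) = 0.543564
H(Y|X) = (25/33)·0.855451 + (8/33)·0.543564 = 0.7798 bits

H(X,Y) = -Σ_{x,y} P(x,y) log₂ P(x,y). Per-cell terms -P(x,y)·log₂P(x,y):
  X=0: 0.474523, 0.476983
  X=1: 0.152860, 0.474523
Sum of the 4 terms: H(X,Y) = 1.5789 bits

Chain rule check:
  H(X) + H(Y|X) = 0.7990 + 0.7798 = 1.5788 bits
  H(X,Y) = 1.5789 bits
✓ Chain rule verified (Δ = 0.0001 is 4-dp rounding noise: each of the three values was rounded independently).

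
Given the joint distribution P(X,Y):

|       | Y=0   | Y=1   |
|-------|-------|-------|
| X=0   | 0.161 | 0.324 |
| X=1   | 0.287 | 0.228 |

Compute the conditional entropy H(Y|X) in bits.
0.9548 bits

H(Y|X) = H(X,Y) - H(X)

H(X,Y) = -Σ_{x,y} P(x,y) log₂ P(x,y). Per-cell terms -P(x,y)·log₂P(x,y):
  X=0: 0.424214, 0.526803
  X=1: 0.516852, 0.486300
Sum of the 4 terms: H(X,Y) = 1.95417 bits

Marginal of X (row sums):
  P(X=0) = 0.161 + 0.324 = 0.485
  P(X=1) = 0.287 + 0.228 = 0.515
H(X) = -[0.485·log₂(0.485) + 0.515·log₂(0.515)]
  = 0.506313 + 0.493038 = 0.99935 bits

H(Y|X) = H(X,Y) - H(X) = 1.95417 - 0.99935 = 0.9548 bits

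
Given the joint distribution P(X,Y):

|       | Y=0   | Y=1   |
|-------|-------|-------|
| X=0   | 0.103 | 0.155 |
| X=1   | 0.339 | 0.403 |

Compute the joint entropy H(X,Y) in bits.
1.8121 bits

H(X,Y) = -Σ_{x,y} P(x,y) log₂ P(x,y). Per-cell terms -P(x,y)·log₂P(x,y):
  X=0: 0.33777, 0.41690
  X=1: 0.52906, 0.52839
Sum of the 4 terms: H(X,Y) = 1.8121 bits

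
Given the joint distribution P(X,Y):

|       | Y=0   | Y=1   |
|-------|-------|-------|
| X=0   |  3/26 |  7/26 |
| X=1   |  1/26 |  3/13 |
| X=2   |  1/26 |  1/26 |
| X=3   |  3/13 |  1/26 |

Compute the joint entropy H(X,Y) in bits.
2.5687 bits

H(X,Y) = -Σ_{x,y} P(x,y) log₂ P(x,y). Per-cell terms -P(x,y)·log₂P(x,y):
  X=0: 0.35948, 0.50968
  X=1: 0.18079, 0.48819
  X=2: 0.18079, 0.18079
  X=3: 0.48819, 0.18079
Sum of the 8 terms: H(X,Y) = 2.5687 bits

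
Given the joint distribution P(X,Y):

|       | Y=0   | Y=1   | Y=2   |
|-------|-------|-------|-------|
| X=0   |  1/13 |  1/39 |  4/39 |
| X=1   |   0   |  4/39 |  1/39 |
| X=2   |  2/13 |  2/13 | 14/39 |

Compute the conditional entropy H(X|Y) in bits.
1.0825 bits

H(X|Y) = H(X,Y) - H(Y)

H(X,Y) = -Σ_{x,y} P(x,y) log₂ P(x,y). Per-cell terms -P(x,y)·log₂P(x,y):
  X=0: 0.284649, 0.135523, 0.336964
  X=1: 0.000000, 0.336964, 0.135523
  X=2: 0.415452, 0.415452, 0.530581
  (cells with P = 0 contribute 0)
Sum of the 9 terms: H(X,Y) = 2.59111 bits

Marginal of Y (column sums):
  P(Y=0) = 1/13 + 0 + 2/13 = 3/13
  P(Y=1) = 1/39 + 4/39 + 2/13 = 11/39
  P(Y=2) = 4/39 + 1/39 + 14/39 = 19/39
H(Y) = -[(3/13)·log₂(3/13) + (11/39)·log₂(11/39) + (19/39)·log₂(19/39)]
  = 0.488187 + 0.515017 + 0.505436 = 1.50864 bits

H(X|Y) = H(X,Y) - H(Y) = 2.59111 - 1.50864 = 1.0825 bits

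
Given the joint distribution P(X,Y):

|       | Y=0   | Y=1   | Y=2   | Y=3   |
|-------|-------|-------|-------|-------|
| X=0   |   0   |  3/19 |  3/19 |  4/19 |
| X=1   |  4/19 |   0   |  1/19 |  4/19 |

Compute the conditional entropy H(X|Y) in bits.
0.5918 bits

H(X|Y) = H(X,Y) - H(Y)

H(X,Y) = -Σ_{x,y} P(x,y) log₂ P(x,y). Per-cell terms -P(x,y)·log₂P(x,y):
  X=0: 0.000000, 0.420468, 0.420468, 0.473248
  X=1: 0.473248, 0.000000, 0.223575, 0.473248
  (cells with P = 0 contribute 0)
Sum of the 8 terms: H(X,Y) = 2.484255 bits

Marginal of Y (column sums):
  P(Y=0) = 0 + 4/19 = 4/19
  P(Y=1) = 3/19 + 0 = 3/19
  P(Y=2) = 3/19 + 1/19 = 4/19
  P(Y=3) = 4/19 + 4/19 = 8/19
H(Y) = -[(4/19)·log₂(4/19) + (3/19)·log₂(3/19) + (4/19)·log₂(4/19) + (8/19)·log₂(8/19)]
  = 0.473248 + 0.420468 + 0.473248 + 0.525443 = 1.892407 bits

H(X|Y) = H(X,Y) - H(Y) = 2.484255 - 1.892407 = 0.5918 bits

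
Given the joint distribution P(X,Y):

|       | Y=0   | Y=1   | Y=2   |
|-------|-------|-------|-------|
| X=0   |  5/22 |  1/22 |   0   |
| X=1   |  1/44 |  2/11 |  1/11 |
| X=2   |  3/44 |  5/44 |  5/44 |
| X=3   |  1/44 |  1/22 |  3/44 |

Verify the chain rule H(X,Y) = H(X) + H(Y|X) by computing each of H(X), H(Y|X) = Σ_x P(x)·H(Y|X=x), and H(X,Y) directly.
H(X) = 1.9426 bits, H(Y|X) = 1.1998 bits, H(X,Y) = 3.1424 bits

Marginal of X (row sums):
  P(X=0) = 5/22 + 1/22 + 0 = 3/11
  P(X=1) = 1/44 + 2/11 + 1/11 = 13/44
  P(X=2) = 3/44 + 5/44 + 5/44 = 13/44
  P(X=3) = 1/44 + 1/22 + 3/44 = 3/22
H(X) = -[(3/11)·log₂(3/11) + (13/44)·log₂(13/44) + (13/44)·log₂(13/44) + (3/22)·log₂(3/22)]
  = 0.51122 + 0.51970 + 0.51970 + 0.39197 = 1.9426 bits

H(Y|X) = Σ_x P(x)·H(Y|X=x):
  X=0: P(X=0) = 3/11, P(Y|X=0) = (5/6, 1/6, 0) → H(Y|X=0) = 0.65002
  X=1: P(X=1) = 13/44, P(Y|X=1) = (1/13, 8/13, 4/13) → H(Y|X=1) = 1.23890
  X=2: P(X=2) = 13/44, P(Y|X=2) = (3/13, 5/13, 5/13) → H(Y|X=2) = 1.54858
  X=3: P(X=3) = 3/22, P(Y|X=3) = (1/6, 1/3, 1/2) → H(Y|X=3) = 1.45915
H(Y|X) = (3/11)·0.65002 + (13/44)·1.23890 + (13/44)·1.54858 + (3/22)·1.45915 = 1.1998 bits

H(X,Y) = -Σ_{x,y} P(x,y) log₂ P(x,y). Per-cell terms -P(x,y)·log₂P(x,y):
  X=0: 0.48580, 0.20270, 0.00000
  X=1: 0.12408, 0.44717, 0.31449
  X=2: 0.26417, 0.35653, 0.35653
  X=3: 0.12408, 0.20270, 0.26417
  (cells with P = 0 contribute 0)
Sum of the 12 terms: H(X,Y) = 3.1424 bits

Chain rule check:
  H(X) + H(Y|X) = 1.9426 + 1.1998 = 3.1424 bits
  H(X,Y) = 3.1424 bits
✓ Chain rule verified.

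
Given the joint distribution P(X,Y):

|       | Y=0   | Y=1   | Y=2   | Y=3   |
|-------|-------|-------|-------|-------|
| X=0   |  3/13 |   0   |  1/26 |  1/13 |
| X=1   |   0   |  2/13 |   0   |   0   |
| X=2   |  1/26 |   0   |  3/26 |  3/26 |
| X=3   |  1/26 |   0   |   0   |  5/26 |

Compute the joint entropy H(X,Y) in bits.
2.9070 bits

H(X,Y) = -Σ_{x,y} P(x,y) log₂ P(x,y). Per-cell terms -P(x,y)·log₂P(x,y):
  X=0: 0.48819, 0.00000, 0.18079, 0.28465
  X=1: 0.00000, 0.41545, 0.00000, 0.00000
  X=2: 0.18079, 0.00000, 0.35948, 0.35948
  X=3: 0.18079, 0.00000, 0.00000, 0.45741
  (cells with P = 0 contribute 0)
Sum of the 16 terms: H(X,Y) = 2.9070 bits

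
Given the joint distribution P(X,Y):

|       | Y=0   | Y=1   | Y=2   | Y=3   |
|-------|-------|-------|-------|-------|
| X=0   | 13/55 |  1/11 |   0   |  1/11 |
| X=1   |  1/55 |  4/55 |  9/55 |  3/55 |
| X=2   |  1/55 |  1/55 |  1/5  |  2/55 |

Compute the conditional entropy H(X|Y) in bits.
1.0694 bits

H(X|Y) = H(X,Y) - H(Y)

H(X,Y) = -Σ_{x,y} P(x,y) log₂ P(x,y). Per-cell terms -P(x,y)·log₂P(x,y):
  X=0: 0.4919, 0.3145, 0.0000, 0.3145
  X=1: 0.1051, 0.2750, 0.4273, 0.2289
  X=2: 0.1051, 0.1051, 0.4644, 0.1739
  (cells with P = 0 contribute 0)
Sum of the 12 terms: H(X,Y) = 3.0057 bits

Marginal of Y (column sums):
  P(Y=0) = 13/55 + 1/55 + 1/55 = 3/11
  P(Y=1) = 1/11 + 4/55 + 1/55 = 2/11
  P(Y=2) = 0 + 9/55 + 1/5 = 4/11
  P(Y=3) = 1/11 + 3/55 + 2/55 = 2/11
H(Y) = -[(3/11)·log₂(3/11) + (2/11)·log₂(2/11) + (4/11)·log₂(4/11) + (2/11)·log₂(2/11)]
  = 0.5112 + 0.4472 + 0.5307 + 0.4472 = 1.9363 bits

H(X|Y) = H(X,Y) - H(Y) = 3.0057 - 1.9363 = 1.0694 bits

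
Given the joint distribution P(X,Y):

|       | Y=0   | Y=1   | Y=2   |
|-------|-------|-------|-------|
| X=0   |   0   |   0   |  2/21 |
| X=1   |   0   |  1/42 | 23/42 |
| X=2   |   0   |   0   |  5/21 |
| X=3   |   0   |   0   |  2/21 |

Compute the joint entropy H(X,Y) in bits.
1.7432 bits

H(X,Y) = -Σ_{x,y} P(x,y) log₂ P(x,y). Per-cell terms -P(x,y)·log₂P(x,y):
  X=0: 0.0000, 0.0000, 0.3231
  X=1: 0.0000, 0.1284, 0.4757
  X=2: 0.0000, 0.0000, 0.4929
  X=3: 0.0000, 0.0000, 0.3231
  (cells with P = 0 contribute 0)
Sum of the 12 terms: H(X,Y) = 1.7432 bits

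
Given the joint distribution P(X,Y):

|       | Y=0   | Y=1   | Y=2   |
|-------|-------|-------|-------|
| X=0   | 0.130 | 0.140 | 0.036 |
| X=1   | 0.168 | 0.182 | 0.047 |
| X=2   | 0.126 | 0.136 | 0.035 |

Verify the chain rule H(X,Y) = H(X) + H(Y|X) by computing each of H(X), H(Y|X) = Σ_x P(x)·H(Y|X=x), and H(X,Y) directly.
H(X) = 1.5721 bits, H(Y|X) = 1.4046 bits, H(X,Y) = 2.9767 bits

Marginal of X (row sums):
  P(X=0) = 0.130 + 0.140 + 0.036 = 0.306
  P(X=1) = 0.168 + 0.182 + 0.047 = 0.397
  P(X=2) = 0.126 + 0.136 + 0.035 = 0.297
H(X) = -[0.306·log₂(0.306) + 0.397·log₂(0.397) + 0.297·log₂(0.297)]
  = 0.52277 + 0.52912 + 0.52019 = 1.5721 bits

H(Y|X) = Σ_x P(x)·H(Y|X=x):
  X=0: P(X=0) = 0.306, P(Y|X=0) = (65/153, 70/153, 2/17) → H(Y|X=0) = 1.40404
  X=1: P(X=1) = 0.397, P(Y|X=1) = (168/397, 182/397, 47/397) → H(Y|X=1) = 1.40530
  X=2: P(X=2) = 0.297, P(Y|X=2) = (14/33, 136/297, 35/297) → H(Y|X=2) = 1.40436
H(Y|X) = 0.306·1.40404 + 0.397·1.40530 + 0.297·1.40436 = 1.4046 bits

H(X,Y) = -Σ_{x,y} P(x,y) log₂ P(x,y). Per-cell terms -P(x,y)·log₂P(x,y):
  X=0: 0.38264, 0.39711, 0.17265
  X=1: 0.43234, 0.44735, 0.20733
  X=2: 0.37655, 0.39145, 0.16928
Sum of the 9 terms: H(X,Y) = 2.9767 bits

Chain rule check:
  H(X) + H(Y|X) = 1.5721 + 1.4046 = 2.9767 bits
  H(X,Y) = 2.9767 bits
✓ Chain rule verified.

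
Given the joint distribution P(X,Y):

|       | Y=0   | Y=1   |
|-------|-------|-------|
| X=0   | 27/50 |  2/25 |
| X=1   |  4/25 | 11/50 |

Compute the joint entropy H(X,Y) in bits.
1.6751 bits

H(X,Y) = -Σ_{x,y} P(x,y) log₂ P(x,y). Per-cell terms -P(x,y)·log₂P(x,y):
  X=0: 0.4800, 0.2915
  X=1: 0.4230, 0.4806
Sum of the 4 terms: H(X,Y) = 1.6751 bits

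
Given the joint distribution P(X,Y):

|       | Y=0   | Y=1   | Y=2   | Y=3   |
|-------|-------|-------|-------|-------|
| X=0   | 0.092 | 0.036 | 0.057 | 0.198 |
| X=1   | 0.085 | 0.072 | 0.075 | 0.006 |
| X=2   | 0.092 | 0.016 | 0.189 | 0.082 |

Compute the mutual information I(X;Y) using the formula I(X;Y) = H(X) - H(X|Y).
0.2295 bits

I(X;Y) = H(X) - H(X|Y)

Marginal of X (row sums):
  P(X=0) = 0.092 + 0.036 + 0.057 + 0.198 = 0.383
  P(X=1) = 0.085 + 0.072 + 0.075 + 0.006 = 0.238
  P(X=2) = 0.092 + 0.016 + 0.189 + 0.082 = 0.379
H(X) = -[0.383·log₂(0.383) + 0.238·log₂(0.238) + 0.379·log₂(0.379)]
  = 0.5302956 + 0.4928900 + 0.5304978 = 1.553683 bits

Marginal of Y (column sums):
  P(Y=0) = 0.092 + 0.085 + 0.092 = 0.269
  P(Y=1) = 0.036 + 0.072 + 0.016 = 0.124
  P(Y=2) = 0.057 + 0.075 + 0.189 = 0.321
  P(Y=3) = 0.198 + 0.006 + 0.082 = 0.286
H(X|Y) = Σ_y P(y)·H(X|Y=y):
  Y=0: P(Y=0) = 0.269, P(X|Y=0) = (92/269, 85/269, 92/269) → H(X|Y=0) = 1.5839768
  Y=1: P(Y=1) = 0.124, P(X|Y=1) = (9/31, 18/31, 4/31) → H(X|Y=1) = 1.3545842
  Y=2: P(Y=2) = 0.321, P(X|Y=2) = (19/107, 25/107, 63/107) → H(X|Y=2) = 1.3828159
  Y=3: P(Y=3) = 0.286, P(X|Y=3) = (9/13, 3/143, 41/143) → H(X|Y=3) = 1.0009844
H(X|Y) = 0.269·1.5839768 + 0.124·1.3545842 + 0.321·1.3828159 + 0.286·1.0009844 = 1.324224 bits

I(X;Y) = H(X) - H(X|Y) = 1.553683 - 1.324224 = 0.2295 bits

Cross-check via I(X;Y) = H(X) + H(Y) - H(X,Y): computing H(Y) from the column sums and H(X,Y) from the 12 cells in the same way gives H(Y) = 1.925733 bits and H(X,Y) = 3.249957 bits, so
I(X;Y) = 1.553683 + 1.925733 - 3.249957 = 0.2295 bits ✓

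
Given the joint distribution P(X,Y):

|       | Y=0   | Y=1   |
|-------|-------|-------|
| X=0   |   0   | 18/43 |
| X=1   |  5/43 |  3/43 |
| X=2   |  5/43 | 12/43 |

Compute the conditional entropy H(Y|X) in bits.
0.5231 bits

H(Y|X) = H(X,Y) - H(X)

H(X,Y) = -Σ_{x,y} P(x,y) log₂ P(x,y). Per-cell terms -P(x,y)·log₂P(x,y):
  X=0: 0.00000, 0.52591
  X=1: 0.36097, 0.26800
  X=2: 0.36097, 0.51385
  (cells with P = 0 contribute 0)
Sum of the 6 terms: H(X,Y) = 2.0297 bits

Marginal of X (row sums):
  P(X=0) = 0 + 18/43 = 18/43
  P(X=1) = 5/43 + 3/43 = 8/43
  P(X=2) = 5/43 + 12/43 = 17/43
H(X) = -[(18/43)·log₂(18/43) + (8/43)·log₂(8/43) + (17/43)·log₂(17/43)]
  = 0.52591 + 0.45140 + 0.52929 = 1.5066 bits

H(Y|X) = H(X,Y) - H(X) = 2.0297 - 1.5066 = 0.5231 bits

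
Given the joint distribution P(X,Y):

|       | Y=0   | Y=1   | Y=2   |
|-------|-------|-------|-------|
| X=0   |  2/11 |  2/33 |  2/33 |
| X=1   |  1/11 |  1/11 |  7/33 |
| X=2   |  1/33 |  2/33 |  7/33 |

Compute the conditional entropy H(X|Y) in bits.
1.4106 bits

H(X|Y) = H(X,Y) - H(Y)

H(X,Y) = -Σ_{x,y} P(x,y) log₂ P(x,y). Per-cell terms -P(x,y)·log₂P(x,y):
  X=0: 0.4471694, 0.2451148, 0.2451148
  X=1: 0.3144938, 0.3144938, 0.4745235
  X=2: 0.1528604, 0.2451148, 0.4745235
Sum of the 9 terms: H(X,Y) = 2.913409 bits

Marginal of Y (column sums):
  P(Y=0) = 2/11 + 1/11 + 1/33 = 10/33
  P(Y=1) = 2/33 + 1/11 + 2/33 = 7/33
  P(Y=2) = 2/33 + 7/33 + 7/33 = 16/33
H(Y) = -[(10/33)·log₂(10/33) + (7/33)·log₂(7/33) + (16/33)·log₂(16/33)]
  = 0.5219594 + 0.4745235 + 0.5063729 = 1.502856 bits

H(X|Y) = H(X,Y) - H(Y) = 2.913409 - 1.502856 = 1.4106 bits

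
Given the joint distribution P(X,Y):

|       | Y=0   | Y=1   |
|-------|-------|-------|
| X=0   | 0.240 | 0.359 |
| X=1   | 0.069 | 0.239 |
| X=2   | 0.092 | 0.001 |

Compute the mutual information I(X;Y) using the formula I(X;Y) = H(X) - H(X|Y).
0.1454 bits

I(X;Y) = H(X) - H(X|Y)

Marginal of X (row sums):
  P(X=0) = 0.240 + 0.359 = 0.599
  P(X=1) = 0.069 + 0.239 = 0.308
  P(X=2) = 0.092 + 0.001 = 0.093
H(X) = -[0.599·log₂(0.599) + 0.308·log₂(0.308) + 0.093·log₂(0.093)]
  = 0.4429 + 0.5233 + 0.3187 = 1.2849 bits

Marginal of Y (column sums):
  P(Y=0) = 0.240 + 0.069 + 0.092 = 0.401
  P(Y=1) = 0.359 + 0.239 + 0.001 = 0.599
H(X|Y) = Σ_y P(y)·H(X|Y=y):
  Y=0: P(Y=0) = 0.401, P(X|Y=0) = (240/401, 69/401, 92/401) → H(X|Y=0) = 1.3674
  Y=1: P(Y=1) = 0.599, P(X|Y=1) = (359/599, 239/599, 1/599) → H(X|Y=1) = 0.9869
H(X|Y) = 0.401·1.3674 + 0.599·0.9869 = 1.1395 bits

I(X;Y) = H(X) - H(X|Y) = 1.2849 - 1.1395 = 0.1454 bits

Cross-check via I(X;Y) = H(X) + H(Y) - H(X,Y): computing H(Y) from the column sums and H(X,Y) from the 6 cells in the same way gives H(Y) = 0.9715 bits and H(X,Y) = 2.1110 bits, so
I(X;Y) = 1.2849 + 0.9715 - 2.1110 = 0.1454 bits ✓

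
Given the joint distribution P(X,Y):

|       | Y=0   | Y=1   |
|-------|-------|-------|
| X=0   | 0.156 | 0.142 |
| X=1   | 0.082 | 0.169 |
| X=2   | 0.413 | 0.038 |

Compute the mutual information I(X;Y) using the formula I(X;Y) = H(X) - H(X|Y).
0.2188 bits

I(X;Y) = H(X) - H(X|Y)

Marginal of X (row sums):
  P(X=0) = 0.156 + 0.142 = 0.298
  P(X=1) = 0.082 + 0.169 = 0.251
  P(X=2) = 0.413 + 0.038 = 0.451
H(X) = -[0.298·log₂(0.298) + 0.251·log₂(0.251) + 0.451·log₂(0.451)]
  = 0.5204915 + 0.5005544 + 0.5181091 = 1.539155 bits

Marginal of Y (column sums):
  P(Y=0) = 0.156 + 0.082 + 0.413 = 0.651
  P(Y=1) = 0.142 + 0.169 + 0.038 = 0.349
H(X|Y) = Σ_y P(y)·H(X|Y=y):
  Y=0: P(Y=0) = 0.651, P(X|Y=0) = (52/217, 82/651, 59/93) → H(X|Y=0) = 1.2868960
  Y=1: P(Y=1) = 0.349, P(X|Y=1) = (142/349, 169/349, 38/349) → H(X|Y=1) = 1.3828025
H(X|Y) = 0.651·1.2868960 + 0.349·1.3828025 = 1.320367 bits

I(X;Y) = H(X) - H(X|Y) = 1.539155 - 1.320367 = 0.2188 bits

Cross-check via I(X;Y) = H(X) + H(Y) - H(X,Y): computing H(Y) from the column sums and H(X,Y) from the 6 cells in the same way gives H(Y) = 0.933172 bits and H(X,Y) = 2.253539 bits, so
I(X;Y) = 1.539155 + 0.933172 - 2.253539 = 0.2188 bits ✓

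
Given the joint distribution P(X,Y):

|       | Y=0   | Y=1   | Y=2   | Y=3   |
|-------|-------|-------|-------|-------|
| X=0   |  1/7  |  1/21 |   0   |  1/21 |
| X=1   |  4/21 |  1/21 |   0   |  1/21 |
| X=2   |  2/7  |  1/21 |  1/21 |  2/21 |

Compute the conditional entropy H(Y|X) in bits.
1.4321 bits

H(Y|X) = H(X,Y) - H(X)

H(X,Y) = -Σ_{x,y} P(x,y) log₂ P(x,y). Per-cell terms -P(x,y)·log₂P(x,y):
  X=0: 0.401051, 0.209158, 0.000000, 0.209158
  X=1: 0.455680, 0.209158, 0.000000, 0.209158
  X=2: 0.516387, 0.209158, 0.209158, 0.323078
  (cells with P = 0 contribute 0)
Sum of the 12 terms: H(X,Y) = 2.95114 bits

Marginal of X (row sums):
  P(X=0) = 1/7 + 1/21 + 0 + 1/21 = 5/21
  P(X=1) = 4/21 + 1/21 + 0 + 1/21 = 2/7
  P(X=2) = 2/7 + 1/21 + 1/21 + 2/21 = 10/21
H(X) = -[(5/21)·log₂(5/21) + (2/7)·log₂(2/7) + (10/21)·log₂(10/21)]
  = 0.492950 + 0.516387 + 0.509709 = 1.51905 bits

H(Y|X) = H(X,Y) - H(X) = 2.95114 - 1.51905 = 1.4321 bits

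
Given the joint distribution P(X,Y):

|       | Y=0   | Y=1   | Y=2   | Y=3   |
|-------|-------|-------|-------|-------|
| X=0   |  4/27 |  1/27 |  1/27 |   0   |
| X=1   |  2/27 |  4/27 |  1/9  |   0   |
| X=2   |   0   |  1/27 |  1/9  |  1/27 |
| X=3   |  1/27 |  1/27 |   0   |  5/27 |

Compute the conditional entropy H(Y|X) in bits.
1.3400 bits

H(Y|X) = H(X,Y) - H(X)

H(X,Y) = -Σ_{x,y} P(x,y) log₂ P(x,y). Per-cell terms -P(x,y)·log₂P(x,y):
  X=0: 0.40813, 0.17611, 0.17611, 0.00000
  X=1: 0.27814, 0.40813, 0.35221, 0.00000
  X=2: 0.00000, 0.17611, 0.35221, 0.17611
  X=3: 0.17611, 0.17611, 0.00000, 0.45055
  (cells with P = 0 contribute 0)
Sum of the 16 terms: H(X,Y) = 3.3060 bits

Marginal of X (row sums):
  P(X=0) = 4/27 + 1/27 + 1/27 + 0 = 2/9
  P(X=1) = 2/27 + 4/27 + 1/9 + 0 = 1/3
  P(X=2) = 0 + 1/27 + 1/9 + 1/27 = 5/27
  P(X=3) = 1/27 + 1/27 + 0 + 5/27 = 7/27
H(X) = -[(2/9)·log₂(2/9) + (1/3)·log₂(1/3) + (5/27)·log₂(5/27) + (7/27)·log₂(7/27)]
  = 0.48221 + 0.52832 + 0.45055 + 0.50492 = 1.9660 bits

H(Y|X) = H(X,Y) - H(X) = 3.3060 - 1.9660 = 1.3400 bits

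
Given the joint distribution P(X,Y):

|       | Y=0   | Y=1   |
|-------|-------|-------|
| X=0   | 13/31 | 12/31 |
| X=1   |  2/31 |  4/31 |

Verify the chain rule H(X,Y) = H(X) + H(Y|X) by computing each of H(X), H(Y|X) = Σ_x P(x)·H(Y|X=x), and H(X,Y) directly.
H(X) = 0.7088 bits, H(Y|X) = 0.9833 bits, H(X,Y) = 1.6921 bits

Marginal of X (row sums):
  P(X=0) = 13/31 + 12/31 = 25/31
  P(X=1) = 2/31 + 4/31 = 6/31
H(X) = -[(25/31)·log₂(25/31) + (6/31)·log₂(6/31)]
  = 0.25027 + 0.45856 = 0.7088 bits

H(Y|X) = Σ_x P(x)·H(Y|X=x):
  X=0: P(X=0) = 25/31, P(Y|X=0) = (13/25, 12/25) → H(Y|X=0) = 0.99885
  X=1: P(X=1) = 6/31, P(Y|X=1) = (1/3, 2/3) → H(Y|X=1) = 0.91830
H(Y|X) = (25/31)·0.99885 + (6/31)·0.91830 = 0.9833 bits

H(X,Y) = -Σ_{x,y} P(x,y) log₂ P(x,y). Per-cell terms -P(x,y)·log₂P(x,y):
  X=0: 0.52577, 0.53003
  X=1: 0.25511, 0.38119
Sum of the 4 terms: H(X,Y) = 1.6921 bits

Chain rule check:
  H(X) + H(Y|X) = 0.7088 + 0.9833 = 1.6921 bits
  H(X,Y) = 1.6921 bits
✓ Chain rule verified.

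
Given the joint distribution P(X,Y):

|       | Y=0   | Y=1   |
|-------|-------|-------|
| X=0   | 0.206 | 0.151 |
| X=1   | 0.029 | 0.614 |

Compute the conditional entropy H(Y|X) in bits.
0.5214 bits

H(Y|X) = H(X,Y) - H(X)

H(X,Y) = -Σ_{x,y} P(x,y) log₂ P(x,y). Per-cell terms -P(x,y)·log₂P(x,y):
  X=0: 0.46953, 0.41183
  X=1: 0.14813, 0.43207
Sum of the 4 terms: H(X,Y) = 1.4616 bits

Marginal of X (row sums):
  P(X=0) = 0.206 + 0.151 = 0.357
  P(X=1) = 0.029 + 0.614 = 0.643
H(X) = -[0.357·log₂(0.357) + 0.643·log₂(0.643)]
  = 0.53050 + 0.40966 = 0.9402 bits

H(Y|X) = H(X,Y) - H(X) = 1.4616 - 0.9402 = 0.5214 bits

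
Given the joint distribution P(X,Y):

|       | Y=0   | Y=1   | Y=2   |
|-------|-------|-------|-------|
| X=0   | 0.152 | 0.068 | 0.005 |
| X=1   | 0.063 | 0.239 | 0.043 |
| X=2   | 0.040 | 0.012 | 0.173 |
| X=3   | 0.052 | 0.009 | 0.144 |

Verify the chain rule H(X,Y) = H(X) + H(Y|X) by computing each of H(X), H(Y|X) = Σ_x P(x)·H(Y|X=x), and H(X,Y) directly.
H(X) = 1.9668 bits, H(Y|X) = 1.0740 bits, H(X,Y) = 3.0408 bits

Marginal of X (row sums):
  P(X=0) = 0.152 + 0.068 + 0.005 = 0.225
  P(X=1) = 0.063 + 0.239 + 0.043 = 0.345
  P(X=2) = 0.040 + 0.012 + 0.173 = 0.225
  P(X=3) = 0.052 + 0.009 + 0.144 = 0.205
H(X) = -[0.225·log₂(0.225) + 0.345·log₂(0.345) + 0.225·log₂(0.225) + 0.205·log₂(0.205)]
  = 0.48420 + 0.52969 + 0.48420 + 0.46869 = 1.9668 bits

H(Y|X) = Σ_x P(x)·H(Y|X=x):
  X=0: P(X=0) = 0.225, P(Y|X=0) = (152/225, 68/225, 1/45) → H(Y|X=0) = 1.02604
  X=1: P(X=1) = 0.345, P(Y|X=1) = (21/115, 239/345, 43/345) → H(Y|X=1) = 1.18928
  X=2: P(X=2) = 0.225, P(Y|X=2) = (8/45, 4/75, 173/225) → H(Y|X=2) = 0.96006
  X=3: P(X=3) = 0.205, P(Y|X=3) = (52/205, 9/205, 144/205) → H(Y|X=3) = 1.05791
H(Y|X) = 0.225·1.02604 + 0.345·1.18928 + 0.225·0.96006 + 0.205·1.05791 = 1.0740 bits

H(X,Y) = -Σ_{x,y} P(x,y) log₂ P(x,y). Per-cell terms -P(x,y)·log₂P(x,y):
  X=0: 0.41311, 0.26373, 0.03822
  X=1: 0.25128, 0.49352, 0.19520
  X=2: 0.18575, 0.07657, 0.43789
  X=3: 0.22180, 0.06116, 0.40260
Sum of the 12 terms: H(X,Y) = 3.0408 bits

Chain rule check:
  H(X) + H(Y|X) = 1.9668 + 1.0740 = 3.0408 bits
  H(X,Y) = 3.0408 bits
✓ Chain rule verified.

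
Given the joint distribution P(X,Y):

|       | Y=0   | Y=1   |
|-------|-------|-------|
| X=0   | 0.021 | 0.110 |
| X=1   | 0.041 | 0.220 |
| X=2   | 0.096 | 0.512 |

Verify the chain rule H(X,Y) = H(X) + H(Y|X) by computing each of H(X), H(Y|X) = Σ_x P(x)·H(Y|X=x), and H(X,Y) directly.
H(X) = 1.3264 bits, H(Y|X) = 0.6295 bits, H(X,Y) = 1.9559 bits

Marginal of X (row sums):
  P(X=0) = 0.021 + 0.110 = 0.131
  P(X=1) = 0.041 + 0.220 = 0.261
  P(X=2) = 0.096 + 0.512 = 0.608
H(X) = -[0.131·log₂(0.131) + 0.261·log₂(0.261) + 0.608·log₂(0.608)]
  = 0.3841 + 0.5058 + 0.4365 = 1.3264 bits

H(Y|X) = Σ_x P(x)·H(Y|X=x):
  X=0: P(X=0) = 0.131, P(Y|X=0) = (21/131, 110/131) → H(Y|X=0) = 0.6350
  X=1: P(X=1) = 0.261, P(Y|X=1) = (41/261, 220/261) → H(Y|X=1) = 0.6273
  X=2: P(X=2) = 0.608, P(Y|X=2) = (3/19, 16/19) → H(Y|X=2) = 0.6292
H(Y|X) = 0.131·0.6350 + 0.261·0.6273 + 0.608·0.6292 = 0.6295 bits

H(X,Y) = -Σ_{x,y} P(x,y) log₂ P(x,y). Per-cell terms -P(x,y)·log₂P(x,y):
  X=0: 0.1170, 0.3503
  X=1: 0.1889, 0.4806
  X=2: 0.3246, 0.4945
Sum of the 6 terms: H(X,Y) = 1.9559 bits

Chain rule check:
  H(X) + H(Y|X) = 1.3264 + 0.6295 = 1.9559 bits
  H(X,Y) = 1.9559 bits
✓ Chain rule verified.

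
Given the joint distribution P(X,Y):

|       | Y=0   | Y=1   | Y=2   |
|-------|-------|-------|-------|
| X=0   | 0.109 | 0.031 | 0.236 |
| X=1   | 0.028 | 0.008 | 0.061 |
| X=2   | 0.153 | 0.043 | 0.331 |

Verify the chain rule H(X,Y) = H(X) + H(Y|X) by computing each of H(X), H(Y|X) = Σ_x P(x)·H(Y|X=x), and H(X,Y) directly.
H(X) = 1.3441 bits, H(Y|X) = 1.2353 bits, H(X,Y) = 2.5794 bits

Marginal of X (row sums):
  P(X=0) = 0.109 + 0.031 + 0.236 = 0.376
  P(X=1) = 0.028 + 0.008 + 0.061 = 0.097
  P(X=2) = 0.153 + 0.043 + 0.331 = 0.527
H(X) = -[0.376·log₂(0.376) + 0.097·log₂(0.097) + 0.527·log₂(0.527)]
  = 0.53061 + 0.32649 + 0.48701 = 1.3441 bits

H(Y|X) = Σ_x P(x)·H(Y|X=x):
  X=0: P(X=0) = 0.376, P(Y|X=0) = (109/376, 31/376, 59/94) → H(Y|X=0) = 1.23646
  X=1: P(X=1) = 0.097, P(Y|X=1) = (28/97, 8/97, 61/97) → H(Y|X=1) = 1.23516
  X=2: P(X=2) = 0.527, P(Y|X=2) = (9/31, 43/527, 331/527) → H(Y|X=2) = 1.23443
H(Y|X) = 0.376·1.23646 + 0.097·1.23516 + 0.527·1.23443 = 1.2353 bits

H(X,Y) = -Σ_{x,y} P(x,y) log₂ P(x,y). Per-cell terms -P(x,y)·log₂P(x,y):
  X=0: 0.34854, 0.15536, 0.49162
  X=1: 0.14444, 0.05573, 0.24614
  X=2: 0.41438, 0.19520, 0.52798
Sum of the 9 terms: H(X,Y) = 2.5794 bits

Chain rule check:
  H(X) + H(Y|X) = 1.3441 + 1.2353 = 2.5794 bits
  H(X,Y) = 2.5794 bits
✓ Chain rule verified.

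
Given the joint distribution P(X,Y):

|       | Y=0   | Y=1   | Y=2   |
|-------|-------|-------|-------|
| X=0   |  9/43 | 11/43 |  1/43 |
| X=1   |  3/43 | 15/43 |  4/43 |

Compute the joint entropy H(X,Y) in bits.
2.2183 bits

H(X,Y) = -Σ_{x,y} P(x,y) log₂ P(x,y). Per-cell terms -P(x,y)·log₂P(x,y):
  X=0: 0.4723, 0.5031, 0.1262
  X=1: 0.2680, 0.5300, 0.3187
Sum of the 6 terms: H(X,Y) = 2.2183 bits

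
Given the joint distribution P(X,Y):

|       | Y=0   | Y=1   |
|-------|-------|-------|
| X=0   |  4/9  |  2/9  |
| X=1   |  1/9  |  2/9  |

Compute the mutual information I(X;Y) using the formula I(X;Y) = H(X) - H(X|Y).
0.0728 bits

I(X;Y) = H(X) - H(X|Y)

Marginal of X (row sums):
  P(X=0) = 4/9 + 2/9 = 2/3
  P(X=1) = 1/9 + 2/9 = 1/3
H(X) = -[(2/3)·log₂(2/3) + (1/3)·log₂(1/3)]
  = 0.3900 + 0.5283 = 0.9183 bits

Marginal of Y (column sums):
  P(Y=0) = 4/9 + 1/9 = 5/9
  P(Y=1) = 2/9 + 2/9 = 4/9
H(X|Y) = Σ_y P(y)·H(X|Y=y):
  Y=0: P(Y=0) = 5/9, P(X|Y=0) = (4/5, 1/5) → H(X|Y=0) = 0.7219
  Y=1: P(Y=1) = 4/9, P(X|Y=1) = (1/2, 1/2) → H(X|Y=1) = 1.0000
H(X|Y) = (5/9)·0.7219 + (4/9)·1.0000 = 0.8455 bits

I(X;Y) = H(X) - H(X|Y) = 0.9183 - 0.8455 = 0.0728 bits

Cross-check via I(X;Y) = H(X) + H(Y) - H(X,Y): computing H(Y) from the column sums and H(X,Y) from the 4 cells in the same way gives H(Y) = 0.9911 bits and H(X,Y) = 1.8366 bits, so
I(X;Y) = 0.9183 + 0.9911 - 1.8366 = 0.0728 bits ✓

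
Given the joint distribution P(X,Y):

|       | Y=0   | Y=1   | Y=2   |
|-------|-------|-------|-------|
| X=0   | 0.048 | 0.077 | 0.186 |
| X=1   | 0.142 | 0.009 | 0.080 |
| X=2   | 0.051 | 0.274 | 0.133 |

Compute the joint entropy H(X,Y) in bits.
2.8168 bits

H(X,Y) = -Σ_{x,y} P(x,y) log₂ P(x,y). Per-cell terms -P(x,y)·log₂P(x,y):
  X=0: 0.21028, 0.28482, 0.45135
  X=1: 0.39988, 0.06116, 0.29151
  X=2: 0.21896, 0.51176, 0.38710
Sum of the 9 terms: H(X,Y) = 2.8168 bits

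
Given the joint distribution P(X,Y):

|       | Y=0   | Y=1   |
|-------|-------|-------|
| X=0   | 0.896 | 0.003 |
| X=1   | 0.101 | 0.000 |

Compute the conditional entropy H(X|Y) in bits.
0.4717 bits

H(X|Y) = H(X,Y) - H(Y)

H(X,Y) = -Σ_{x,y} P(x,y) log₂ P(x,y). Per-cell terms -P(x,y)·log₂P(x,y):
  X=0: 0.141953, 0.025142
  X=1: 0.334065, 0.000000
  (cells with P = 0 contribute 0)
Sum of the 4 terms: H(X,Y) = 0.50116 bits

Marginal of Y (column sums):
  P(Y=0) = 0.896 + 0.101 = 0.997
  P(Y=1) = 0.003 + 0.000 = 0.003
H(Y) = -[0.997·log₂(0.997) + 0.003·log₂(0.003)]
  = 0.004322 + 0.025142 = 0.02946 bits

H(X|Y) = H(X,Y) - H(Y) = 0.50116 - 0.02946 = 0.4717 bits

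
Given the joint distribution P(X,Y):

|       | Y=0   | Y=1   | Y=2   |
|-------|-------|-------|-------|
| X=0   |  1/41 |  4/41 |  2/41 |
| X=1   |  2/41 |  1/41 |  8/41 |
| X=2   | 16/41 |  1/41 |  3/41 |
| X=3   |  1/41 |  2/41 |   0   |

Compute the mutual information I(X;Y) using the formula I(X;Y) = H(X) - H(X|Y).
0.4627 bits

I(X;Y) = H(X) - H(X|Y)

Marginal of X (row sums):
  P(X=0) = 1/41 + 4/41 + 2/41 = 7/41
  P(X=1) = 2/41 + 1/41 + 8/41 = 11/41
  P(X=2) = 16/41 + 1/41 + 3/41 = 20/41
  P(X=3) = 1/41 + 2/41 + 0 = 3/41
H(X) = -[(7/41)·log₂(7/41) + (11/41)·log₂(11/41) + (20/41)·log₂(20/41) + (3/41)·log₂(3/41)]
  = 0.43540 + 0.50925 + 0.50518 + 0.27604 = 1.7259 bits

Marginal of Y (column sums):
  P(Y=0) = 1/41 + 2/41 + 16/41 + 1/41 = 20/41
  P(Y=1) = 4/41 + 1/41 + 1/41 + 2/41 = 8/41
  P(Y=2) = 2/41 + 8/41 + 3/41 + 0 = 13/41
H(X|Y) = Σ_y P(y)·H(X|Y=y):
  Y=0: P(Y=0) = 20/41, P(X|Y=0) = (1/20, 1/10, 4/5, 1/20) → H(X|Y=0) = 1.02193
  Y=1: P(Y=1) = 8/41, P(X|Y=1) = (1/2, 1/8, 1/8, 1/4) → H(X|Y=1) = 1.75000
  Y=2: P(Y=2) = 13/41, P(X|Y=2) = (2/13, 8/13, 3/13, 0) → H(X|Y=2) = 1.33468
H(X|Y) = (20/41)·1.02193 + (8/41)·1.75000 + (13/41)·1.33468 = 1.2632 bits

I(X;Y) = H(X) - H(X|Y) = 1.7259 - 1.2632 = 0.4627 bits

Cross-check via I(X;Y) = H(X) + H(Y) - H(X,Y): computing H(Y) from the column sums and H(X,Y) from the 12 cells in the same way gives H(Y) = 1.4906 bits and H(X,Y) = 2.7538 bits, so
I(X;Y) = 1.7259 + 1.4906 - 2.7538 = 0.4627 bits ✓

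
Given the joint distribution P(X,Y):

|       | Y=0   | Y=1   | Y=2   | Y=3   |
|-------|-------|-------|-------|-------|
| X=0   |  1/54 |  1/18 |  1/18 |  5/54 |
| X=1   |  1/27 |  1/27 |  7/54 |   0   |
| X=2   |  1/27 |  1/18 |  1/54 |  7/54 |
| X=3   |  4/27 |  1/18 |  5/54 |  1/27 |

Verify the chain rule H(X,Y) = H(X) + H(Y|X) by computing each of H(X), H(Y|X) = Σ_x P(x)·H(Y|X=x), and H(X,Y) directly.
H(X) = 1.9727 bits, H(Y|X) = 1.6796 bits, H(X,Y) = 3.6523 bits

Marginal of X (row sums):
  P(X=0) = 1/54 + 1/18 + 1/18 + 5/54 = 2/9
  P(X=1) = 1/27 + 1/27 + 7/54 + 0 = 11/54
  P(X=2) = 1/27 + 1/18 + 1/54 + 7/54 = 13/54
  P(X=3) = 4/27 + 1/18 + 5/54 + 1/27 = 1/3
H(X) = -[(2/9)·log₂(2/9) + (11/54)·log₂(11/54) + (13/54)·log₂(13/54) + (1/3)·log₂(1/3)]
  = 0.48221 + 0.46759 + 0.49459 + 0.52832 = 1.9727 bits

H(Y|X) = Σ_x P(x)·H(Y|X=x):
  X=0: P(X=0) = 2/9, P(Y|X=0) = (1/12, 1/4, 1/4, 5/12) → H(Y|X=0) = 1.82501
  X=1: P(X=1) = 11/54, P(Y|X=1) = (2/11, 2/11, 7/11, 0) → H(Y|X=1) = 1.30930
  X=2: P(X=2) = 13/54, P(Y|X=2) = (2/13, 3/13, 1/13, 7/13) → H(Y|X=2) = 1.66918
  X=3: P(X=3) = 1/3, P(Y|X=3) = (4/9, 1/6, 5/18, 1/9) → H(Y|X=3) = 1.81634
H(Y|X) = (2/9)·1.82501 + (11/54)·1.30930 + (13/54)·1.66918 + (1/3)·1.81634 = 1.6796 bits

H(X,Y) = -Σ_{x,y} P(x,y) log₂ P(x,y). Per-cell terms -P(x,y)·log₂P(x,y):
  X=0: 0.10657, 0.23166, 0.23166, 0.31787
  X=1: 0.17611, 0.17611, 0.38209, 0.00000
  X=2: 0.17611, 0.23166, 0.10657, 0.38209
  X=3: 0.40813, 0.23166, 0.31787, 0.17611
  (cells with P = 0 contribute 0)
Sum of the 16 terms: H(X,Y) = 3.6523 bits

Chain rule check:
  H(X) + H(Y|X) = 1.9727 + 1.6796 = 3.6523 bits
  H(X,Y) = 3.6523 bits
✓ Chain rule verified.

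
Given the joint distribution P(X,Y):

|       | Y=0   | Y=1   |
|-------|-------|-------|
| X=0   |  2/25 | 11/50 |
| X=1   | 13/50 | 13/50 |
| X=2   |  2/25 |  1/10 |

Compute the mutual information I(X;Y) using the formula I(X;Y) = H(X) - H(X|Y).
0.0321 bits

I(X;Y) = H(X) - H(X|Y)

Marginal of X (row sums):
  P(X=0) = 2/25 + 11/50 = 3/10
  P(X=1) = 13/50 + 13/50 = 13/25
  P(X=2) = 2/25 + 1/10 = 9/50
H(X) = -[(3/10)·log₂(3/10) + (13/25)·log₂(13/25) + (9/50)·log₂(9/50)]
  = 0.5211 + 0.4906 + 0.4453 = 1.4570 bits

Marginal of Y (column sums):
  P(Y=0) = 2/25 + 13/50 + 2/25 = 21/50
  P(Y=1) = 11/50 + 13/50 + 1/10 = 29/50
H(X|Y) = Σ_y P(y)·H(X|Y=y):
  Y=0: P(Y=0) = 21/50, P(X|Y=0) = (4/21, 13/21, 4/21) → H(X|Y=0) = 1.3397
  Y=1: P(Y=1) = 29/50, P(X|Y=1) = (11/29, 13/29, 5/29) → H(X|Y=1) = 1.4866
H(X|Y) = (21/50)·1.3397 + (29/50)·1.4866 = 1.4249 bits

I(X;Y) = H(X) - H(X|Y) = 1.4570 - 1.4249 = 0.0321 bits

Cross-check via I(X;Y) = H(X) + H(Y) - H(X,Y): computing H(Y) from the column sums and H(X,Y) from the 6 cells in the same way gives H(Y) = 0.9815 bits and H(X,Y) = 2.4064 bits, so
I(X;Y) = 1.4570 + 0.9815 - 2.4064 = 0.0321 bits ✓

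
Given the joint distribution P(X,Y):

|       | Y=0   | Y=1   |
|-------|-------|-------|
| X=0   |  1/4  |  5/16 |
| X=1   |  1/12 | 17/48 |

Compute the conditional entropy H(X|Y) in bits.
0.9352 bits

H(X|Y) = H(X,Y) - H(Y)

H(X,Y) = -Σ_{x,y} P(x,y) log₂ P(x,y). Per-cell terms -P(x,y)·log₂P(x,y):
  X=0: 0.5000, 0.5244
  X=1: 0.2987, 0.5304
Sum of the 4 terms: H(X,Y) = 1.8535 bits

Marginal of Y (column sums):
  P(Y=0) = 1/4 + 1/12 = 1/3
  P(Y=1) = 5/16 + 17/48 = 2/3
H(Y) = -[(1/3)·log₂(1/3) + (2/3)·log₂(2/3)]
  = 0.5283 + 0.3900 = 0.9183 bits

H(X|Y) = H(X,Y) - H(Y) = 1.8535 - 0.9183 = 0.9352 bits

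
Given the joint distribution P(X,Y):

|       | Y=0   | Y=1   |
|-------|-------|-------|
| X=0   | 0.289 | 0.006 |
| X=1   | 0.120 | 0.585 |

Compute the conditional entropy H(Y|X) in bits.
0.5063 bits

H(Y|X) = H(X,Y) - H(X)

H(X,Y) = -Σ_{x,y} P(x,y) log₂ P(x,y). Per-cell terms -P(x,y)·log₂P(x,y):
  X=0: 0.51756, 0.04428
  X=1: 0.36707, 0.45249
Sum of the 4 terms: H(X,Y) = 1.3814 bits

Marginal of X (row sums):
  P(X=0) = 0.289 + 0.006 = 0.295
  P(X=1) = 0.120 + 0.585 = 0.705
H(X) = -[0.295·log₂(0.295) + 0.705·log₂(0.705)]
  = 0.51956 + 0.35553 = 0.8751 bits

H(Y|X) = H(X,Y) - H(X) = 1.3814 - 0.8751 = 0.5063 bits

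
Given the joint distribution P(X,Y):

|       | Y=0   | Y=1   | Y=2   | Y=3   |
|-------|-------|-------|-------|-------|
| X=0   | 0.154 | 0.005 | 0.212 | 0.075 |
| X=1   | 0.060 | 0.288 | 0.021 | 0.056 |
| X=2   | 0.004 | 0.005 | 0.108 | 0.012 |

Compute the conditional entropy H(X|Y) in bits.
0.8826 bits

H(X|Y) = H(X,Y) - H(Y)

H(X,Y) = -Σ_{x,y} P(x,y) log₂ P(x,y). Per-cell terms -P(x,y)·log₂P(x,y):
  X=0: 0.4156457, 0.0382193, 0.4744271, 0.2802724
  X=1: 0.2435336, 0.5172075, 0.1170428, 0.2328720
  X=2: 0.0318631, 0.0382193, 0.3467769, 0.0765699
Sum of the 12 terms: H(X,Y) = 2.812650 bits

Marginal of Y (column sums):
  P(Y=0) = 0.154 + 0.060 + 0.004 = 0.218
  P(Y=1) = 0.005 + 0.288 + 0.005 = 0.298
  P(Y=2) = 0.212 + 0.021 + 0.108 = 0.341
  P(Y=3) = 0.075 + 0.056 + 0.012 = 0.143
H(Y) = -[0.218·log₂(0.218) + 0.298·log₂(0.298) + 0.341·log₂(0.341) + 0.143·log₂(0.143)]
  = 0.4790768 + 0.5204915 + 0.5292853 + 0.4012456 = 1.930099 bits

H(X|Y) = H(X,Y) - H(Y) = 2.812650 - 1.930099 = 0.8826 bits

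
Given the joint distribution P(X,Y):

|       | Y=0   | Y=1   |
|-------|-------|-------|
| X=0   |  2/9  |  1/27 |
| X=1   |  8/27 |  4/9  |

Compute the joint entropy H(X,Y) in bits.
1.6982 bits

H(X,Y) = -Σ_{x,y} P(x,y) log₂ P(x,y). Per-cell terms -P(x,y)·log₂P(x,y):
  X=0: 0.482206, 0.176107
  X=1: 0.519967, 0.519967
Sum of the 4 terms: H(X,Y) = 1.6982 bits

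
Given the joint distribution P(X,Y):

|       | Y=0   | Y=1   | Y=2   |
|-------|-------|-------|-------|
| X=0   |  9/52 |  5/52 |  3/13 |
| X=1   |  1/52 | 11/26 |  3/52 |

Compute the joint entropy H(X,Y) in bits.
2.1231 bits

H(X,Y) = -Σ_{x,y} P(x,y) log₂ P(x,y). Per-cell terms -P(x,y)·log₂P(x,y):
  X=0: 0.4380, 0.3249, 0.4882
  X=1: 0.1096, 0.5250, 0.2374
Sum of the 6 terms: H(X,Y) = 2.1231 bits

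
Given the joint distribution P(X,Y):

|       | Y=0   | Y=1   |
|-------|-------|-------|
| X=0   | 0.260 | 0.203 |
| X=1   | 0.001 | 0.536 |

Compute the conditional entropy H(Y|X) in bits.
0.4684 bits

H(Y|X) = H(X,Y) - H(X)

H(X,Y) = -Σ_{x,y} P(x,y) log₂ P(x,y). Per-cell terms -P(x,y)·log₂P(x,y):
  X=0: 0.505288, 0.466991
  X=1: 0.009966, 0.482237
Sum of the 4 terms: H(X,Y) = 1.46448 bits

Marginal of X (row sums):
  P(X=0) = 0.260 + 0.203 = 0.463
  P(X=1) = 0.001 + 0.536 = 0.537
H(X) = -[0.463·log₂(0.463) + 0.537·log₂(0.537)]
  = 0.514354 + 0.481692 = 0.99605 bits

H(Y|X) = H(X,Y) - H(X) = 1.46448 - 0.99605 = 0.4684 bits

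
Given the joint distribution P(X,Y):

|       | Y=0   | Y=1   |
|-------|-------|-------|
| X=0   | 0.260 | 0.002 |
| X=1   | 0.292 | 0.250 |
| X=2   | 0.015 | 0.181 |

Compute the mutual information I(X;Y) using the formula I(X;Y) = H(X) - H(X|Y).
0.3540 bits

I(X;Y) = H(X) - H(X|Y)

Marginal of X (row sums):
  P(X=0) = 0.260 + 0.002 = 0.262
  P(X=1) = 0.292 + 0.250 = 0.542
  P(X=2) = 0.015 + 0.181 = 0.196
H(X) = -[0.262·log₂(0.262) + 0.542·log₂(0.542) + 0.196·log₂(0.196)]
  = 0.5063 + 0.4789 + 0.4608 = 1.4460 bits

Marginal of Y (column sums):
  P(Y=0) = 0.260 + 0.292 + 0.015 = 0.567
  P(Y=1) = 0.002 + 0.250 + 0.181 = 0.433
H(X|Y) = Σ_y P(y)·H(X|Y=y):
  Y=0: P(Y=0) = 0.567, P(X|Y=0) = (260/567, 292/567, 5/189) → H(X|Y=0) = 1.1475
  Y=1: P(Y=1) = 0.433, P(X|Y=1) = (2/433, 250/433, 181/433) → H(X|Y=1) = 1.0194
H(X|Y) = 0.567·1.1475 + 0.433·1.0194 = 1.0920 bits

I(X;Y) = H(X) - H(X|Y) = 1.4460 - 1.0920 = 0.3540 bits

Cross-check via I(X;Y) = H(X) + H(Y) - H(X,Y): computing H(Y) from the column sums and H(X,Y) from the 6 cells in the same way gives H(Y) = 0.9870 bits and H(X,Y) = 2.0790 bits, so
I(X;Y) = 1.4460 + 0.9870 - 2.0790 = 0.3540 bits ✓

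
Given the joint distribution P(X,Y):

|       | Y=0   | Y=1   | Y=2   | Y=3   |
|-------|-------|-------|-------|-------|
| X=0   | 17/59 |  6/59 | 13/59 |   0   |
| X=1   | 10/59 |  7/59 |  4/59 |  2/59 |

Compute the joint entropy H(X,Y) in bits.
2.5611 bits

H(X,Y) = -Σ_{x,y} P(x,y) log₂ P(x,y). Per-cell terms -P(x,y)·log₂P(x,y):
  X=0: 0.5173, 0.3354, 0.4808, 0.0000
  X=1: 0.4340, 0.3649, 0.2632, 0.1655
  (cells with P = 0 contribute 0)
Sum of the 8 terms: H(X,Y) = 2.5611 bits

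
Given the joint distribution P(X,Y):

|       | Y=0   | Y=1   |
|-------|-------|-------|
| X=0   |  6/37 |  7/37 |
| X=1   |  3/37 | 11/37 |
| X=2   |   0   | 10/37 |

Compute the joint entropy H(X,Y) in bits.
2.2043 bits

H(X,Y) = -Σ_{x,y} P(x,y) log₂ P(x,y). Per-cell terms -P(x,y)·log₂P(x,y):
  X=0: 0.42559, 0.45445
  X=1: 0.29388, 0.52028
  X=2: 0.00000, 0.51014
  (cells with P = 0 contribute 0)
Sum of the 6 terms: H(X,Y) = 2.2043 bits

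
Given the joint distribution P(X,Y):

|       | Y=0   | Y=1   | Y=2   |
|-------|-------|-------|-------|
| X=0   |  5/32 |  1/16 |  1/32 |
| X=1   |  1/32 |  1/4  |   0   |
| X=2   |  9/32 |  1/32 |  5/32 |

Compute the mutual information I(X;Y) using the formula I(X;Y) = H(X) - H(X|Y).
0.4515 bits

I(X;Y) = H(X) - H(X|Y)

Marginal of X (row sums):
  P(X=0) = 5/32 + 1/16 + 1/32 = 1/4
  P(X=1) = 1/32 + 1/4 + 0 = 9/32
  P(X=2) = 9/32 + 1/32 + 5/32 = 15/32
H(X) = -[(1/4)·log₂(1/4) + (9/32)·log₂(9/32) + (15/32)·log₂(15/32)]
  = 0.5000 + 0.5147 + 0.5124 = 1.5271 bits

Marginal of Y (column sums):
  P(Y=0) = 5/32 + 1/32 + 9/32 = 15/32
  P(Y=1) = 1/16 + 1/4 + 1/32 = 11/32
  P(Y=2) = 1/32 + 0 + 5/32 = 3/16
H(X|Y) = Σ_y P(y)·H(X|Y=y):
  Y=0: P(Y=0) = 15/32, P(X|Y=0) = (1/3, 1/15, 3/5) → H(X|Y=0) = 1.2310
  Y=1: P(Y=1) = 11/32, P(X|Y=1) = (2/11, 8/11, 1/11) → H(X|Y=1) = 1.0958
  Y=2: P(Y=2) = 3/16, P(X|Y=2) = (1/6, 0, 5/6) → H(X|Y=2) = 0.6500
H(X|Y) = (15/32)·1.2310 + (11/32)·1.0958 + (3/16)·0.6500 = 1.0756 bits

I(X;Y) = H(X) - H(X|Y) = 1.5271 - 1.0756 = 0.4515 bits

Cross-check via I(X;Y) = H(X) + H(Y) - H(X,Y): computing H(Y) from the column sums and H(X,Y) from the 9 cells in the same way gives H(Y) = 1.4948 bits and H(X,Y) = 2.5704 bits, so
I(X;Y) = 1.5271 + 1.4948 - 2.5704 = 0.4515 bits ✓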